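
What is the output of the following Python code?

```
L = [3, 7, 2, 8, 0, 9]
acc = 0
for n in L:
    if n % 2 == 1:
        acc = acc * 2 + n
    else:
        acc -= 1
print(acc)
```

n=3: odd, acc = 0*2+3 = 3
n=7: odd, acc = 3*2+7 = 13
n=2: not odd, acc = 13-1 = 12
n=8: not odd, acc = 12-1 = 11
n=0: not odd, acc = 11-1 = 10
n=9: odd, acc = 10*2+9 = 29

29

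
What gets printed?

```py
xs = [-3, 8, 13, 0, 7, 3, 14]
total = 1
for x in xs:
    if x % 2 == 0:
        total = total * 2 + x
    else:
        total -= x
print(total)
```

6

x=-3: not even, total = 1-(-3) = 4
x=8: even, total = 4*2+8 = 16
x=13: not even, total = 16-13 = 3
x=0: even, total = 3*2+0 = 6
x=7: not even, total = 6-7 = -1
x=3: not even, total = (-1)-3 = -4
x=14: even, total = (-4)*2+14 = 6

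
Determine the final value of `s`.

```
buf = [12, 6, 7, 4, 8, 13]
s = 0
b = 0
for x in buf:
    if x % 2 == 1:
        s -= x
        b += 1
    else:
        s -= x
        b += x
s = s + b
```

-18

x=12: not odd, s = 0-12 = -12; b=12
x=6: not odd, s = (-12)-6 = -18; b=18
x=7: odd, s = (-18)-7 = -25; b=19
x=4: not odd, s = (-25)-4 = -29; b=23
x=8: not odd, s = (-29)-8 = -37; b=31
x=13: odd, s = (-37)-13 = -50; b=32
s+b = (-50)+32 = -18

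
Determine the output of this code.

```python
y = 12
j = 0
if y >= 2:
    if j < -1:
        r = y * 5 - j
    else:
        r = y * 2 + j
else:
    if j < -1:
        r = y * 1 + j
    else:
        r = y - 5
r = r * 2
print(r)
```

y=12, j=0
y >= 2 is True; j < -1 is False
→ r = y * 2 + j = 24
r = 24*2 = 48

48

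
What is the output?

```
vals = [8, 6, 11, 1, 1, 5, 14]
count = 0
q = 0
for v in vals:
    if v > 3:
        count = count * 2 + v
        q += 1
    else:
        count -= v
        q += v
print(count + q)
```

v=8: >3, count = 0*2+8 = 8; q=1
v=6: >3, count = 8*2+6 = 22; q=2
v=11: >3, count = 22*2+11 = 55; q=3
v=1: not >3, count = 55-1 = 54; q=4
v=1: not >3, count = 54-1 = 53; q=5
v=5: >3, count = 53*2+5 = 111; q=6
v=14: >3, count = 111*2+14 = 236; q=7
count+q = 236+7 = 243

243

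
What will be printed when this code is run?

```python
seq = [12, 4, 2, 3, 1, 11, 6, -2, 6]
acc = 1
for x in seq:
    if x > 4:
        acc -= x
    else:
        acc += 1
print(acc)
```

-29

x=12: >4, acc = 1-12 = -11
x=4: not >4, acc = (-11)+1 = -10
x=2: not >4, acc = (-10)+1 = -9
x=3: not >4, acc = (-9)+1 = -8
x=1: not >4, acc = (-8)+1 = -7
x=11: >4, acc = (-7)-11 = -18
x=6: >4, acc = (-18)-6 = -24
x=-2: not >4, acc = (-24)+1 = -23
x=6: >4, acc = (-23)-6 = -29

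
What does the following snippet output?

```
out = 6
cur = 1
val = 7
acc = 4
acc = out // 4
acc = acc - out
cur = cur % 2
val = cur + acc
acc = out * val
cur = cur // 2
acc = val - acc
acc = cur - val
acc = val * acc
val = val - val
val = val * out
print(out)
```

acc = 6//4 = 1
acc = 1-6 = -5
cur = 1%2 = 1
val = 1+(-5) = -4
acc = 6*(-4) = -24
cur = 1//2 = 0
acc = (-4)-(-24) = 20
acc = 0-(-4) = 4
acc = (-4)*4 = -16
val = (-4)-(-4) = 0
val = 0*6 = 0

6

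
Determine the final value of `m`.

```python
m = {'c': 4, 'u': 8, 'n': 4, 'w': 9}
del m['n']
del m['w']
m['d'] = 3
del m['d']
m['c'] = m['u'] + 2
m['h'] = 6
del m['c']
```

{'u': 8, 'h': 6}

del 'n' → {'c': 4, 'u': 8, 'w': 9}
del 'w' → {'c': 4, 'u': 8}
m['d'] = 3 → {'c': 4, 'u': 8, 'd': 3}
del 'd' → {'c': 4, 'u': 8}
m['c'] = m['u']+2 = 10 → {'c': 10, 'u': 8}
m['h'] = 6 → {'c': 10, 'u': 8, 'h': 6}
del 'c' → {'u': 8, 'h': 6}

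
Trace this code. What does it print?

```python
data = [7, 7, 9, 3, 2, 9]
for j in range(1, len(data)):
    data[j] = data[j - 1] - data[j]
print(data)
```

[7, 0, -9, -12, -14, -23]

j=1: data[1] = 7-7 = 0 → [7, 0, 9, 3, 2, 9]
j=2: data[2] = 0-9 = -9 → [7, 0, -9, 3, 2, 9]
j=3: data[3] = (-9)-3 = -12 → [7, 0, -9, -12, 2, 9]
j=4: data[4] = (-12)-2 = -14 → [7, 0, -9, -12, -14, 9]
j=5: data[5] = (-14)-9 = -23 → [7, 0, -9, -12, -14, -23]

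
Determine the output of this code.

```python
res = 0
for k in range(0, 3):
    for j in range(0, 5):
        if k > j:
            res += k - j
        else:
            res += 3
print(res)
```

40

k=0,j=0: not 0>0, res = 0+3 = 3
k=0,j=1: not 0>1, res = 3+3 = 6
k=0,j=2: not 0>2, res = 6+3 = 9
k=0,j=3: not 0>3, res = 9+3 = 12
k=0,j=4: not 0>4, res = 12+3 = 15
k=1,j=0: 1>0, res = 15+1 = 16
k=1,j=1: not 1>1, res = 16+3 = 19
k=1,j=2: not 1>2, res = 19+3 = 22
k=1,j=3: not 1>3, res = 22+3 = 25
k=1,j=4: not 1>4, res = 25+3 = 28
k=2,j=0: 2>0, res = 28+2 = 30
k=2,j=1: 2>1, res = 30+1 = 31
k=2,j=2: not 2>2, res = 31+3 = 34
k=2,j=3: not 2>3, res = 34+3 = 37
k=2,j=4: not 2>4, res = 37+3 = 40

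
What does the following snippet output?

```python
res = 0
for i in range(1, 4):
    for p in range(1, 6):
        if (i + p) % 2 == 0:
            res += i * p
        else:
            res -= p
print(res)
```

i=1,p=1: even sum, res = 0+1 = 1
i=1,p=2: odd sum, res = 1-2 = -1
i=1,p=3: even sum, res = (-1)+3 = 2
i=1,p=4: odd sum, res = 2-4 = -2
i=1,p=5: even sum, res = (-2)+5 = 3
i=2,p=1: odd sum, res = 3-1 = 2
i=2,p=2: even sum, res = 2+4 = 6
i=2,p=3: odd sum, res = 6-3 = 3
i=2,p=4: even sum, res = 3+8 = 11
i=2,p=5: odd sum, res = 11-5 = 6
i=3,p=1: even sum, res = 6+3 = 9
i=3,p=2: odd sum, res = 9-2 = 7
i=3,p=3: even sum, res = 7+9 = 16
i=3,p=4: odd sum, res = 16-4 = 12
i=3,p=5: even sum, res = 12+15 = 27

27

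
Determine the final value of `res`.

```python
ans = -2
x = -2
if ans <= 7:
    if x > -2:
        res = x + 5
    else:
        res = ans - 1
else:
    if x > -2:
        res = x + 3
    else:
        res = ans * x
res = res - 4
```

-7

ans=-2, x=-2
ans <= 7 is True; x > -2 is False
→ res = ans - 1 = -3
res = (-3)-4 = -7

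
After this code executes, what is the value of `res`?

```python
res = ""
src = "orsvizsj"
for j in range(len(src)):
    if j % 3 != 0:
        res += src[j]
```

j=0: skip
j=1: add 'r' → 'r'
j=2: add 's' → 'rs'
j=3: skip
j=4: add 'i' → 'rsi'
j=5: add 'z' → 'rsiz'
j=6: skip
j=7: add 'j' → 'rsizj'

'rsizj'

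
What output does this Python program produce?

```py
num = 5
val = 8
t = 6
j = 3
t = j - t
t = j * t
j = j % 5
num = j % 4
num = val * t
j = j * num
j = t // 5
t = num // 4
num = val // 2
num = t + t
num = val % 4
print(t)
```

t = 3-6 = -3
t = 3*(-3) = -9
j = 3%5 = 3
num = 3%4 = 3
num = 8*(-9) = -72
j = 3*(-72) = -216
j = (-9)//5 = -2
t = (-72)//4 = -18
num = 8//2 = 4
num = (-18)+(-18) = -36
num = 8%4 = 0

-18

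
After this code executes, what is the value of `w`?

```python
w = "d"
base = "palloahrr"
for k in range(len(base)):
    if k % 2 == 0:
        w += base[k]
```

k=0: add 'p' → 'dp'
k=1: skip
k=2: add 'l' → 'dpl'
k=3: skip
k=4: add 'o' → 'dplo'
k=5: skip
k=6: add 'h' → 'dploh'
k=7: skip
k=8: add 'r' → 'dplohr'

'dplohr'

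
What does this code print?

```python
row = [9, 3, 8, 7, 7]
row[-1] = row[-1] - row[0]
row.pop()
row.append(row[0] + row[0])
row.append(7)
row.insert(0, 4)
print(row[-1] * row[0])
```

28

row[-1] = row[-1]-row[0] = 7-9 = -2 → [9, 3, 8, 7, -2]
pop() removes -2 → [9, 3, 8, 7]
append row[0]+row[0] = 9+9 = 18 → [9, 3, 8, 7, 18]
append 7 → [9, 3, 8, 7, 18, 7]
insert 4 at 0 → [4, 9, 3, 8, 7, 18, 7]
row[-1]*row[0] = 7*4 = 28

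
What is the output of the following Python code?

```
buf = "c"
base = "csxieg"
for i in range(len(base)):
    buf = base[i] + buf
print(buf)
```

geixscc

i=0: prepend 'c' → 'cc'
i=1: prepend 's' → 'scc'
i=2: prepend 'x' → 'xscc'
i=3: prepend 'i' → 'ixscc'
i=4: prepend 'e' → 'eixscc'
i=5: prepend 'g' → 'geixscc'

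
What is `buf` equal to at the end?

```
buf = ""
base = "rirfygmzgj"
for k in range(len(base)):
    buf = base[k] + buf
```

k=0: prepend 'r' → 'r'
k=1: prepend 'i' → 'ir'
k=2: prepend 'r' → 'rir'
k=3: prepend 'f' → 'frir'
k=4: prepend 'y' → 'yfrir'
k=5: prepend 'g' → 'gyfrir'
k=6: prepend 'm' → 'mgyfrir'
k=7: prepend 'z' → 'zmgyfrir'
k=8: prepend 'g' → 'gzmgyfrir'
k=9: prepend 'j' → 'jgzmgyfrir'

'jgzmgyfrir'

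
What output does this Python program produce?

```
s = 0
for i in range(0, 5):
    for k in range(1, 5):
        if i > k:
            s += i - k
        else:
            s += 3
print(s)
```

52

i=0,k=1: not 0>1, s = 0+3 = 3
i=0,k=2: not 0>2, s = 3+3 = 6
i=0,k=3: not 0>3, s = 6+3 = 9
i=0,k=4: not 0>4, s = 9+3 = 12
i=1,k=1: not 1>1, s = 12+3 = 15
i=1,k=2: not 1>2, s = 15+3 = 18
i=1,k=3: not 1>3, s = 18+3 = 21
i=1,k=4: not 1>4, s = 21+3 = 24
i=2,k=1: 2>1, s = 24+1 = 25
i=2,k=2: not 2>2, s = 25+3 = 28
i=2,k=3: not 2>3, s = 28+3 = 31
i=2,k=4: not 2>4, s = 31+3 = 34
i=3,k=1: 3>1, s = 34+2 = 36
i=3,k=2: 3>2, s = 36+1 = 37
i=3,k=3: not 3>3, s = 37+3 = 40
i=3,k=4: not 3>4, s = 40+3 = 43
i=4,k=1: 4>1, s = 43+3 = 46
i=4,k=2: 4>2, s = 46+2 = 48
i=4,k=3: 4>3, s = 48+1 = 49
i=4,k=4: not 4>4, s = 49+3 = 52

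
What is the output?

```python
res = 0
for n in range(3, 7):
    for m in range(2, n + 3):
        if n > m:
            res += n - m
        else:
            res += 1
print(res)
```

n=3,m=2: 3>2, res = 0+1 = 1
n=3,m=3: not 3>3, res = 1+1 = 2
n=3,m=4: not 3>4, res = 2+1 = 3
n=3,m=5: not 3>5, res = 3+1 = 4
n=4,m=2: 4>2, res = 4+2 = 6
n=4,m=3: 4>3, res = 6+1 = 7
n=4,m=4: not 4>4, res = 7+1 = 8
n=4,m=5: not 4>5, res = 8+1 = 9
n=4,m=6: not 4>6, res = 9+1 = 10
n=5,m=2: 5>2, res = 10+3 = 13
n=5,m=3: 5>3, res = 13+2 = 15
n=5,m=4: 5>4, res = 15+1 = 16
n=5,m=5: not 5>5, res = 16+1 = 17
n=5,m=6: not 5>6, res = 17+1 = 18
n=5,m=7: not 5>7, res = 18+1 = 19
n=6,m=2: 6>2, res = 19+4 = 23
n=6,m=3: 6>3, res = 23+3 = 26
n=6,m=4: 6>4, res = 26+2 = 28
n=6,m=5: 6>5, res = 28+1 = 29
n=6,m=6: not 6>6, res = 29+1 = 30
n=6,m=7: not 6>7, res = 30+1 = 31
n=6,m=8: not 6>8, res = 31+1 = 32

32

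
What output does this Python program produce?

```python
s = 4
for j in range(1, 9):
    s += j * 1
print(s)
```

j=1: s = 4+1*1 = 5
j=2: s = 5+2*1 = 7
j=3: s = 7+3*1 = 10
j=4: s = 10+4*1 = 14
j=5: s = 14+5*1 = 19
j=6: s = 19+6*1 = 25
j=7: s = 25+7*1 = 32
j=8: s = 32+8*1 = 40

40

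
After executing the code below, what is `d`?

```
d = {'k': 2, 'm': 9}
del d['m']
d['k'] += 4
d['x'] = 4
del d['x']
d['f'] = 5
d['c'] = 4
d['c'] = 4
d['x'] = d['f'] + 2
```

del 'm' → {'k': 2}
d['k'] = 2+4 = 6 → {'k': 6}
d['x'] = 4 → {'k': 6, 'x': 4}
del 'x' → {'k': 6}
d['f'] = 5 → {'k': 6, 'f': 5}
d['c'] = 4 → {'k': 6, 'f': 5, 'c': 4}
d['c'] = 4 → {'k': 6, 'f': 5, 'c': 4}
d['x'] = d['f']+2 = 7 → {'k': 6, 'f': 5, 'c': 4, 'x': 7}

{'k': 6, 'f': 5, 'c': 4, 'x': 7}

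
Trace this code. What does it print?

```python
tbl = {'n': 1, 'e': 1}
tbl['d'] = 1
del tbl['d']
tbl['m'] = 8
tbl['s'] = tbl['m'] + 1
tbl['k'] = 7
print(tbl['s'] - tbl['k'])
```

tbl['d'] = 1 → {'n': 1, 'e': 1, 'd': 1}
del 'd' → {'n': 1, 'e': 1}
tbl['m'] = 8 → {'n': 1, 'e': 1, 'm': 8}
tbl['s'] = tbl['m']+1 = 9 → {'n': 1, 'e': 1, 'm': 8, 's': 9}
tbl['k'] = 7 → {'n': 1, 'e': 1, 'm': 8, 's': 9, 'k': 7}
tbl['s']-tbl['k'] = 9-7 = 2

2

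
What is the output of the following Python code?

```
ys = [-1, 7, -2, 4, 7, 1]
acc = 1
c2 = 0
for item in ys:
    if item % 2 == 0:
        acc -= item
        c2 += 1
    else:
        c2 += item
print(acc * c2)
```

-16

item=-1: not even; c2=-1
item=7: not even; c2=6
item=-2: even, acc = 1-(-2) = 3; c2=7
item=4: even, acc = 3-4 = -1; c2=8
item=7: not even; c2=15
item=1: not even; c2=16
acc*c2 = (-1)*16 = -16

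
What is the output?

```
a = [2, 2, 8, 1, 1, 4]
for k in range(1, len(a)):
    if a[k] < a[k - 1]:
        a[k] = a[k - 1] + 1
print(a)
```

[2, 2, 8, 9, 10, 11]

k=1: 2>=2, unchanged → [2, 2, 8, 1, 1, 4]
k=2: 8>=2, unchanged → [2, 2, 8, 1, 1, 4]
k=3: 1<8, a[3] = 8+1 = 9 → [2, 2, 8, 9, 1, 4]
k=4: 1<9, a[4] = 9+1 = 10 → [2, 2, 8, 9, 10, 4]
k=5: 4<10, a[5] = 10+1 = 11 → [2, 2, 8, 9, 10, 11]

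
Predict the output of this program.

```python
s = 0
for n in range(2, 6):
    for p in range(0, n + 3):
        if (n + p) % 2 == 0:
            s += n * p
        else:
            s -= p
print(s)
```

136

n=2,p=0: even sum, s = 0+0 = 0
n=2,p=1: odd sum, s = 0-1 = -1
n=2,p=2: even sum, s = (-1)+4 = 3
n=2,p=3: odd sum, s = 3-3 = 0
n=2,p=4: even sum, s = 0+8 = 8
n=3,p=0: odd sum, s = 8-0 = 8
n=3,p=1: even sum, s = 8+3 = 11
n=3,p=2: odd sum, s = 11-2 = 9
n=3,p=3: even sum, s = 9+9 = 18
n=3,p=4: odd sum, s = 18-4 = 14
n=3,p=5: even sum, s = 14+15 = 29
n=4,p=0: even sum, s = 29+0 = 29
n=4,p=1: odd sum, s = 29-1 = 28
n=4,p=2: even sum, s = 28+8 = 36
n=4,p=3: odd sum, s = 36-3 = 33
n=4,p=4: even sum, s = 33+16 = 49
n=4,p=5: odd sum, s = 49-5 = 44
n=4,p=6: even sum, s = 44+24 = 68
n=5,p=0: odd sum, s = 68-0 = 68
n=5,p=1: even sum, s = 68+5 = 73
n=5,p=2: odd sum, s = 73-2 = 71
n=5,p=3: even sum, s = 71+15 = 86
n=5,p=4: odd sum, s = 86-4 = 82
n=5,p=5: even sum, s = 82+25 = 107
n=5,p=6: odd sum, s = 107-6 = 101
n=5,p=7: even sum, s = 101+35 = 136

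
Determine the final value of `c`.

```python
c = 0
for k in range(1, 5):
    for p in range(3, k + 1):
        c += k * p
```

k=3,p=3: c = 0+9 = 9
k=4,p=3: c = 9+12 = 21
k=4,p=4: c = 21+16 = 37

37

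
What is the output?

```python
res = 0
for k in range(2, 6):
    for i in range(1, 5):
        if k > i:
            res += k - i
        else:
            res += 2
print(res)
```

k=2,i=1: 2>1, res = 0+1 = 1
k=2,i=2: not 2>2, res = 1+2 = 3
k=2,i=3: not 2>3, res = 3+2 = 5
k=2,i=4: not 2>4, res = 5+2 = 7
k=3,i=1: 3>1, res = 7+2 = 9
k=3,i=2: 3>2, res = 9+1 = 10
k=3,i=3: not 3>3, res = 10+2 = 12
k=3,i=4: not 3>4, res = 12+2 = 14
k=4,i=1: 4>1, res = 14+3 = 17
k=4,i=2: 4>2, res = 17+2 = 19
k=4,i=3: 4>3, res = 19+1 = 20
k=4,i=4: not 4>4, res = 20+2 = 22
k=5,i=1: 5>1, res = 22+4 = 26
k=5,i=2: 5>2, res = 26+3 = 29
k=5,i=3: 5>3, res = 29+2 = 31
k=5,i=4: 5>4, res = 31+1 = 32

32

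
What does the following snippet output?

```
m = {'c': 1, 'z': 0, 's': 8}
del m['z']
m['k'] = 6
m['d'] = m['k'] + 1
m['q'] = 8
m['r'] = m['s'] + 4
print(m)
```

del 'z' → {'c': 1, 's': 8}
m['k'] = 6 → {'c': 1, 's': 8, 'k': 6}
m['d'] = m['k']+1 = 7 → {'c': 1, 's': 8, 'k': 6, 'd': 7}
m['q'] = 8 → {'c': 1, 's': 8, 'k': 6, 'd': 7, 'q': 8}
m['r'] = m['s']+4 = 12 → {'c': 1, 's': 8, 'k': 6, 'd': 7, 'q': 8, 'r': 12}

{'c': 1, 's': 8, 'k': 6, 'd': 7, 'q': 8, 'r': 12}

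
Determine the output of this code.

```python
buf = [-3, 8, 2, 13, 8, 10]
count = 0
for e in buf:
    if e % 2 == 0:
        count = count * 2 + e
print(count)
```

e=-3: not even
e=8: even, count = 0*2+8 = 8
e=2: even, count = 8*2+2 = 18
e=13: not even
e=8: even, count = 18*2+8 = 44
e=10: even, count = 44*2+10 = 98

98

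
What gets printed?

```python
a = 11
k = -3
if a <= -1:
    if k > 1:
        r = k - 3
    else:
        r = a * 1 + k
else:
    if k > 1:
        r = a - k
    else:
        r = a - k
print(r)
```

14

a=11, k=-3
a <= -1 is False; k > 1 is False
→ r = a - k = 14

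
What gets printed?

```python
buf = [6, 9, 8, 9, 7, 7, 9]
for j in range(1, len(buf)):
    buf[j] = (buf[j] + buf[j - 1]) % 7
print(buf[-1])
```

6

j=1: buf[1] = (9+6)%7 = 1 → [6, 1, 8, 9, 7, 7, 9]
j=2: buf[2] = (8+1)%7 = 2 → [6, 1, 2, 9, 7, 7, 9]
j=3: buf[3] = (9+2)%7 = 4 → [6, 1, 2, 4, 7, 7, 9]
j=4: buf[4] = (7+4)%7 = 4 → [6, 1, 2, 4, 4, 7, 9]
j=5: buf[5] = (7+4)%7 = 4 → [6, 1, 2, 4, 4, 4, 9]
j=6: buf[6] = (9+4)%7 = 6 → [6, 1, 2, 4, 4, 4, 6]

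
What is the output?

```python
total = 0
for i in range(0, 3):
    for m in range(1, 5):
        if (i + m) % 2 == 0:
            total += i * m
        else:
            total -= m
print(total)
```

i=0,m=1: odd sum, total = 0-1 = -1
i=0,m=2: even sum, total = (-1)+0 = -1
i=0,m=3: odd sum, total = (-1)-3 = -4
i=0,m=4: even sum, total = (-4)+0 = -4
i=1,m=1: even sum, total = (-4)+1 = -3
i=1,m=2: odd sum, total = (-3)-2 = -5
i=1,m=3: even sum, total = (-5)+3 = -2
i=1,m=4: odd sum, total = (-2)-4 = -6
i=2,m=1: odd sum, total = (-6)-1 = -7
i=2,m=2: even sum, total = (-7)+4 = -3
i=2,m=3: odd sum, total = (-3)-3 = -6
i=2,m=4: even sum, total = (-6)+8 = 2

2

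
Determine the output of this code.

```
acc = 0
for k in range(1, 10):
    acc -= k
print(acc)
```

k=1: acc = 0-1 = -1
k=2: acc = (-1)-2 = -3
k=3: acc = (-3)-3 = -6
k=4: acc = (-6)-4 = -10
k=5: acc = (-10)-5 = -15
k=6: acc = (-15)-6 = -21
k=7: acc = (-21)-7 = -28
k=8: acc = (-28)-8 = -36
k=9: acc = (-36)-9 = -45

-45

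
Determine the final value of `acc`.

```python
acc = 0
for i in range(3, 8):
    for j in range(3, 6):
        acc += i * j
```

300

i=3,j=3: acc = 0+9 = 9
i=3,j=4: acc = 9+12 = 21
i=3,j=5: acc = 21+15 = 36
i=4,j=3: acc = 36+12 = 48
i=4,j=4: acc = 48+16 = 64
i=4,j=5: acc = 64+20 = 84
i=5,j=3: acc = 84+15 = 99
i=5,j=4: acc = 99+20 = 119
i=5,j=5: acc = 119+25 = 144
i=6,j=3: acc = 144+18 = 162
i=6,j=4: acc = 162+24 = 186
i=6,j=5: acc = 186+30 = 216
i=7,j=3: acc = 216+21 = 237
i=7,j=4: acc = 237+28 = 265
i=7,j=5: acc = 265+35 = 300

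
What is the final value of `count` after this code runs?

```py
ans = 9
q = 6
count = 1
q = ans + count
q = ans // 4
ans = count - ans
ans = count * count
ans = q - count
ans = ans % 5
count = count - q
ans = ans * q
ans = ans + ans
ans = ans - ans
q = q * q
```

-1

q = 9+1 = 10
q = 9//4 = 2
ans = 1-9 = -8
ans = 1*1 = 1
ans = 2-1 = 1
ans = 1%5 = 1
count = 1-2 = -1
ans = 1*2 = 2
ans = 2+2 = 4
ans = 4-4 = 0
q = 2*2 = 4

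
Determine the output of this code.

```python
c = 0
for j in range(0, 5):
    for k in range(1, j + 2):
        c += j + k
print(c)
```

75

j=0,k=1: c = 0+1 = 1
j=1,k=1: c = 1+2 = 3
j=1,k=2: c = 3+3 = 6
j=2,k=1: c = 6+3 = 9
j=2,k=2: c = 9+4 = 13
j=2,k=3: c = 13+5 = 18
j=3,k=1: c = 18+4 = 22
j=3,k=2: c = 22+5 = 27
j=3,k=3: c = 27+6 = 33
j=3,k=4: c = 33+7 = 40
j=4,k=1: c = 40+5 = 45
j=4,k=2: c = 45+6 = 51
j=4,k=3: c = 51+7 = 58
j=4,k=4: c = 58+8 = 66
j=4,k=5: c = 66+9 = 75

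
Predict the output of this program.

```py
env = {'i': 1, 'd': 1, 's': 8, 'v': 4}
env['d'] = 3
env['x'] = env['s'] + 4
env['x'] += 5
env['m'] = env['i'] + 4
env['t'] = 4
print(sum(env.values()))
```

42

env['d'] = 3 → {'i': 1, 'd': 3, 's': 8, 'v': 4}
env['x'] = env['s']+4 = 12 → {'i': 1, 'd': 3, 's': 8, 'v': 4, 'x': 12}
env['x'] = 12+5 = 17 → {'i': 1, 'd': 3, 's': 8, 'v': 4, 'x': 17}
env['m'] = env['i']+4 = 5 → {'i': 1, 'd': 3, 's': 8, 'v': 4, 'x': 17, 'm': 5}
env['t'] = 4 → {'i': 1, 'd': 3, 's': 8, 'v': 4, 'x': 17, 'm': 5, 't': 4}
sum of values = 42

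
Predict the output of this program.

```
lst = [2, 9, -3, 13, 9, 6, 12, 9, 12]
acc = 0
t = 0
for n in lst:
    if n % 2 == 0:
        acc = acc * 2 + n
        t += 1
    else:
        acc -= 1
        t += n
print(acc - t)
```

n=2: even, acc = 0*2+2 = 2; t=1
n=9: not even, acc = 2-1 = 1; t=10
n=-3: not even, acc = 1-1 = 0; t=7
n=13: not even, acc = 0-1 = -1; t=20
n=9: not even, acc = (-1)-1 = -2; t=29
n=6: even, acc = (-2)*2+6 = 2; t=30
n=12: even, acc = 2*2+12 = 16; t=31
n=9: not even, acc = 16-1 = 15; t=40
n=12: even, acc = 15*2+12 = 42; t=41
acc-t = 42-41 = 1

1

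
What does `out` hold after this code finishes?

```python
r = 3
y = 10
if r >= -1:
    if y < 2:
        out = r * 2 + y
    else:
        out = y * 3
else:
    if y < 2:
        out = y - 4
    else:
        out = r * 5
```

30

r=3, y=10
r >= -1 is True; y < 2 is False
→ out = y * 3 = 30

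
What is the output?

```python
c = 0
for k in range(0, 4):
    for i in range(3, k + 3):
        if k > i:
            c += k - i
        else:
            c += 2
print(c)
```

12

k=1,i=3: not 1>3, c = 0+2 = 2
k=2,i=3: not 2>3, c = 2+2 = 4
k=2,i=4: not 2>4, c = 4+2 = 6
k=3,i=3: not 3>3, c = 6+2 = 8
k=3,i=4: not 3>4, c = 8+2 = 10
k=3,i=5: not 3>5, c = 10+2 = 12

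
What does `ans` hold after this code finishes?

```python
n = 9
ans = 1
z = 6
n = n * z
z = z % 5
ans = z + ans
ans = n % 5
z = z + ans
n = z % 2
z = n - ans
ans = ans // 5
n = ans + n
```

0

n = 9*6 = 54
z = 6%5 = 1
ans = 1+1 = 2
ans = 54%5 = 4
z = 1+4 = 5
n = 5%2 = 1
z = 1-4 = -3
ans = 4//5 = 0
n = 0+1 = 1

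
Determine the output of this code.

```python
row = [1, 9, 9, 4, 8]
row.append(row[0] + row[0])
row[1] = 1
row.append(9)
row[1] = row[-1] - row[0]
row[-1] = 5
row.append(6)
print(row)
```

[1, 8, 9, 4, 8, 2, 5, 6]

append row[0]+row[0] = 1+1 = 2 → [1, 9, 9, 4, 8, 2]
row[1] = 1 → [1, 1, 9, 4, 8, 2]
append 9 → [1, 1, 9, 4, 8, 2, 9]
row[1] = row[-1]-row[0] = 9-1 = 8 → [1, 8, 9, 4, 8, 2, 9]
row[-1] = 5 → [1, 8, 9, 4, 8, 2, 5]
append 6 → [1, 8, 9, 4, 8, 2, 5, 6]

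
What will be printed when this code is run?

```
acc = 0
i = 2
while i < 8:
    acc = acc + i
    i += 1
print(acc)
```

27

i=2: acc = 0+2 = 2
i=3: acc = 2+3 = 5
i=4: acc = 5+4 = 9
i=5: acc = 9+5 = 14
i=6: acc = 14+6 = 20
i=7: acc = 20+7 = 27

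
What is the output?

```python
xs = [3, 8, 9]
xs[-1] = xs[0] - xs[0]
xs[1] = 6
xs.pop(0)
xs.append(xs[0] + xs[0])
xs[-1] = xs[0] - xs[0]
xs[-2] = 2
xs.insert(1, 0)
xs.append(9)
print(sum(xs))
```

17

xs[-1] = xs[0]-xs[0] = 3-3 = 0 → [3, 8, 0]
xs[1] = 6 → [3, 6, 0]
pop(0) removes 3 → [6, 0]
append xs[0]+xs[0] = 6+6 = 12 → [6, 0, 12]
xs[-1] = xs[0]-xs[0] = 6-6 = 0 → [6, 0, 0]
xs[-2] = 2 → [6, 2, 0]
insert 0 at 1 → [6, 0, 2, 0]
append 9 → [6, 0, 2, 0, 9]
sum = 17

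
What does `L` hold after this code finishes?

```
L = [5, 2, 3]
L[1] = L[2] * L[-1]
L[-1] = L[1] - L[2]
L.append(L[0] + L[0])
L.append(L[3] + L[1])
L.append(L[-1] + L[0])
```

[5, 9, 6, 10, 19, 24]

L[1] = L[2]*L[-1] = 3*3 = 9 → [5, 9, 3]
L[-1] = L[1]-L[2] = 9-3 = 6 → [5, 9, 6]
append L[0]+L[0] = 5+5 = 10 → [5, 9, 6, 10]
append L[3]+L[1] = 10+9 = 19 → [5, 9, 6, 10, 19]
append L[-1]+L[0] = 19+5 = 24 → [5, 9, 6, 10, 19, 24]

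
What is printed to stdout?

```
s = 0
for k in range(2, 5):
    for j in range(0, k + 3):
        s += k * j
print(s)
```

k=2,j=0: s = 0+0 = 0
k=2,j=1: s = 0+2 = 2
k=2,j=2: s = 2+4 = 6
k=2,j=3: s = 6+6 = 12
k=2,j=4: s = 12+8 = 20
k=3,j=0: s = 20+0 = 20
k=3,j=1: s = 20+3 = 23
k=3,j=2: s = 23+6 = 29
k=3,j=3: s = 29+9 = 38
k=3,j=4: s = 38+12 = 50
k=3,j=5: s = 50+15 = 65
k=4,j=0: s = 65+0 = 65
k=4,j=1: s = 65+4 = 69
k=4,j=2: s = 69+8 = 77
k=4,j=3: s = 77+12 = 89
k=4,j=4: s = 89+16 = 105
k=4,j=5: s = 105+20 = 125
k=4,j=6: s = 125+24 = 149

149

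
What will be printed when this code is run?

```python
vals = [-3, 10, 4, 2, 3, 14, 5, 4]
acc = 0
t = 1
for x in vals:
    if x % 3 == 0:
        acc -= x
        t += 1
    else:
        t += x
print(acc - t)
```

-42

x=-3: %3==0, acc = 0-(-3) = 3; t=2
x=10: not %3==0; t=12
x=4: not %3==0; t=16
x=2: not %3==0; t=18
x=3: %3==0, acc = 3-3 = 0; t=19
x=14: not %3==0; t=33
x=5: not %3==0; t=38
x=4: not %3==0; t=42
acc-t = 0-42 = -42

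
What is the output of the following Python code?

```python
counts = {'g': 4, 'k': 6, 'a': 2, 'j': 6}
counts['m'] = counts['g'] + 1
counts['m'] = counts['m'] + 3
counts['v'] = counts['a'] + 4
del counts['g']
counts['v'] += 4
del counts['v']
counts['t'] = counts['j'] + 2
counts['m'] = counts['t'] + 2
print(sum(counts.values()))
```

32

counts['m'] = counts['g']+1 = 5 → {'g': 4, 'k': 6, 'a': 2, 'j': 6, 'm': 5}
counts['m'] = counts['m']+3 = 8 → {'g': 4, 'k': 6, 'a': 2, 'j': 6, 'm': 8}
counts['v'] = counts['a']+4 = 6 → {'g': 4, 'k': 6, 'a': 2, 'j': 6, 'm': 8, 'v': 6}
del 'g' → {'k': 6, 'a': 2, 'j': 6, 'm': 8, 'v': 6}
counts['v'] = 6+4 = 10 → {'k': 6, 'a': 2, 'j': 6, 'm': 8, 'v': 10}
del 'v' → {'k': 6, 'a': 2, 'j': 6, 'm': 8}
counts['t'] = counts['j']+2 = 8 → {'k': 6, 'a': 2, 'j': 6, 'm': 8, 't': 8}
counts['m'] = counts['t']+2 = 10 → {'k': 6, 'a': 2, 'j': 6, 'm': 10, 't': 8}
sum of values = 32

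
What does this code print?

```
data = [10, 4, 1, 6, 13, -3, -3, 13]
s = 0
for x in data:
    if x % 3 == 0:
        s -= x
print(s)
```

0

x=10: not %3==0
x=4: not %3==0
x=1: not %3==0
x=6: %3==0, s = 0-6 = -6
x=13: not %3==0
x=-3: %3==0, s = (-6)-(-3) = -3
x=-3: %3==0, s = (-3)-(-3) = 0
x=13: not %3==0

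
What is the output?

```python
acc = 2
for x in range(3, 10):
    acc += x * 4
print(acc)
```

170

x=3: acc = 2+3*4 = 14
x=4: acc = 14+4*4 = 30
x=5: acc = 30+5*4 = 50
x=6: acc = 50+6*4 = 74
x=7: acc = 74+7*4 = 102
x=8: acc = 102+8*4 = 134
x=9: acc = 134+9*4 = 170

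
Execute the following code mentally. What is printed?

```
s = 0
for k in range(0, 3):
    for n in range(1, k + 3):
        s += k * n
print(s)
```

k=0,n=1: s = 0+0 = 0
k=0,n=2: s = 0+0 = 0
k=1,n=1: s = 0+1 = 1
k=1,n=2: s = 1+2 = 3
k=1,n=3: s = 3+3 = 6
k=2,n=1: s = 6+2 = 8
k=2,n=2: s = 8+4 = 12
k=2,n=3: s = 12+6 = 18
k=2,n=4: s = 18+8 = 26

26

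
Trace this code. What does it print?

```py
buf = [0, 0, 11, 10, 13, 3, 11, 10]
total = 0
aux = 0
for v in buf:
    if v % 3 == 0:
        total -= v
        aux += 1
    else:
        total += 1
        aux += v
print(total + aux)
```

v=0: %3==0, total = 0-0 = 0; aux=1
v=0: %3==0, total = 0-0 = 0; aux=2
v=11: not %3==0, total = 0+1 = 1; aux=13
v=10: not %3==0, total = 1+1 = 2; aux=23
v=13: not %3==0, total = 2+1 = 3; aux=36
v=3: %3==0, total = 3-3 = 0; aux=37
v=11: not %3==0, total = 0+1 = 1; aux=48
v=10: not %3==0, total = 1+1 = 2; aux=58
total+aux = 2+58 = 60

60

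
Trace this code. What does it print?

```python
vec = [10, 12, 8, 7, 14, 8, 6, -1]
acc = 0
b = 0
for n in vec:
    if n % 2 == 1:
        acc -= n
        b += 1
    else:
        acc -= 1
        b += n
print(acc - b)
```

n=10: not odd, acc = 0-1 = -1; b=10
n=12: not odd, acc = (-1)-1 = -2; b=22
n=8: not odd, acc = (-2)-1 = -3; b=30
n=7: odd, acc = (-3)-7 = -10; b=31
n=14: not odd, acc = (-10)-1 = -11; b=45
n=8: not odd, acc = (-11)-1 = -12; b=53
n=6: not odd, acc = (-12)-1 = -13; b=59
n=-1: odd, acc = (-13)-(-1) = -12; b=60
acc-b = (-12)-60 = -72

-72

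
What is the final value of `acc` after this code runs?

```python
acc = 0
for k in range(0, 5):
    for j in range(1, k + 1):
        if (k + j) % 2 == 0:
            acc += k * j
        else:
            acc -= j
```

34

k=1,j=1: even sum, acc = 0+1 = 1
k=2,j=1: odd sum, acc = 1-1 = 0
k=2,j=2: even sum, acc = 0+4 = 4
k=3,j=1: even sum, acc = 4+3 = 7
k=3,j=2: odd sum, acc = 7-2 = 5
k=3,j=3: even sum, acc = 5+9 = 14
k=4,j=1: odd sum, acc = 14-1 = 13
k=4,j=2: even sum, acc = 13+8 = 21
k=4,j=3: odd sum, acc = 21-3 = 18
k=4,j=4: even sum, acc = 18+16 = 34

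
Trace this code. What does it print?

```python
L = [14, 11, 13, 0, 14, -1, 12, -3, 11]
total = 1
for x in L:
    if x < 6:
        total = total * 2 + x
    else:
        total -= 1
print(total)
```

-28

x=14: not <6, total = 1-1 = 0
x=11: not <6, total = 0-1 = -1
x=13: not <6, total = (-1)-1 = -2
x=0: <6, total = (-2)*2+0 = -4
x=14: not <6, total = (-4)-1 = -5
x=-1: <6, total = (-5)*2+(-1) = -11
x=12: not <6, total = (-11)-1 = -12
x=-3: <6, total = (-12)*2+(-3) = -27
x=11: not <6, total = (-27)-1 = -28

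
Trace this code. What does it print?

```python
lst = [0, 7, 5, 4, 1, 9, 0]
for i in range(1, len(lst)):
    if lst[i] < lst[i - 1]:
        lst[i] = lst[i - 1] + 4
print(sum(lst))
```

i=1: 7>=0, unchanged → [0, 7, 5, 4, 1, 9, 0]
i=2: 5<7, lst[2] = 7+4 = 11 → [0, 7, 11, 4, 1, 9, 0]
i=3: 4<11, lst[3] = 11+4 = 15 → [0, 7, 11, 15, 1, 9, 0]
i=4: 1<15, lst[4] = 15+4 = 19 → [0, 7, 11, 15, 19, 9, 0]
i=5: 9<19, lst[5] = 19+4 = 23 → [0, 7, 11, 15, 19, 23, 0]
i=6: 0<23, lst[6] = 23+4 = 27 → [0, 7, 11, 15, 19, 23, 27]
sum = 102

102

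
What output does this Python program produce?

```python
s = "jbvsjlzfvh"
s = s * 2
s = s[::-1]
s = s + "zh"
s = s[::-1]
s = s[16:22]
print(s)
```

repeat ×2 → 'jbvsjlzfvhjbvsjlzfvh'
reverse → 'hvfzljsvbjhvfzljsvbj'
+ 'zh' → 'hvfzljsvbjhvfzljsvbjzh'
reverse → 'hzjbvsjlzfvhjbvsjlzfvh'
slice [16:22] → 'jlzfvh'

jlzfvh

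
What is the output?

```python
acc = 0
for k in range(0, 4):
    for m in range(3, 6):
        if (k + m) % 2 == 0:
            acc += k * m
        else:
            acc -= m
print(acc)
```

16

k=0,m=3: odd sum, acc = 0-3 = -3
k=0,m=4: even sum, acc = (-3)+0 = -3
k=0,m=5: odd sum, acc = (-3)-5 = -8
k=1,m=3: even sum, acc = (-8)+3 = -5
k=1,m=4: odd sum, acc = (-5)-4 = -9
k=1,m=5: even sum, acc = (-9)+5 = -4
k=2,m=3: odd sum, acc = (-4)-3 = -7
k=2,m=4: even sum, acc = (-7)+8 = 1
k=2,m=5: odd sum, acc = 1-5 = -4
k=3,m=3: even sum, acc = (-4)+9 = 5
k=3,m=4: odd sum, acc = 5-4 = 1
k=3,m=5: even sum, acc = 1+15 = 16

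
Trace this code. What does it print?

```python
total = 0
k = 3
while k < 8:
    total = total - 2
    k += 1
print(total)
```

-10

k=3: total = 0-2 = -2
k=4: total = (-2)-2 = -4
k=5: total = (-4)-2 = -6
k=6: total = (-6)-2 = -8
k=7: total = (-8)-2 = -10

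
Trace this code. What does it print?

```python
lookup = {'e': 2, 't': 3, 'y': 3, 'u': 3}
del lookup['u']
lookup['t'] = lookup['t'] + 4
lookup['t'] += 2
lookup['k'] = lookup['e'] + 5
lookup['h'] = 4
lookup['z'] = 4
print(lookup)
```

{'e': 2, 't': 9, 'y': 3, 'k': 7, 'h': 4, 'z': 4}

del 'u' → {'e': 2, 't': 3, 'y': 3}
lookup['t'] = lookup['t']+4 = 7 → {'e': 2, 't': 7, 'y': 3}
lookup['t'] = 7+2 = 9 → {'e': 2, 't': 9, 'y': 3}
lookup['k'] = lookup['e']+5 = 7 → {'e': 2, 't': 9, 'y': 3, 'k': 7}
lookup['h'] = 4 → {'e': 2, 't': 9, 'y': 3, 'k': 7, 'h': 4}
lookup['z'] = 4 → {'e': 2, 't': 9, 'y': 3, 'k': 7, 'h': 4, 'z': 4}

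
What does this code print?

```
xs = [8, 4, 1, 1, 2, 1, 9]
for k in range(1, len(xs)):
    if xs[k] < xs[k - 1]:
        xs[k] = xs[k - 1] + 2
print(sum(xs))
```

98

k=1: 4<8, xs[1] = 8+2 = 10 → [8, 10, 1, 1, 2, 1, 9]
k=2: 1<10, xs[2] = 10+2 = 12 → [8, 10, 12, 1, 2, 1, 9]
k=3: 1<12, xs[3] = 12+2 = 14 → [8, 10, 12, 14, 2, 1, 9]
k=4: 2<14, xs[4] = 14+2 = 16 → [8, 10, 12, 14, 16, 1, 9]
k=5: 1<16, xs[5] = 16+2 = 18 → [8, 10, 12, 14, 16, 18, 9]
k=6: 9<18, xs[6] = 18+2 = 20 → [8, 10, 12, 14, 16, 18, 20]
sum = 98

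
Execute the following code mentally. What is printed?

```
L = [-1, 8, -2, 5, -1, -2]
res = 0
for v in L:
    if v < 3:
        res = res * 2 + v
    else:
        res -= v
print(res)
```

v=-1: <3, res = 0*2+(-1) = -1
v=8: not <3, res = (-1)-8 = -9
v=-2: <3, res = (-9)*2+(-2) = -20
v=5: not <3, res = (-20)-5 = -25
v=-1: <3, res = (-25)*2+(-1) = -51
v=-2: <3, res = (-51)*2+(-2) = -104

-104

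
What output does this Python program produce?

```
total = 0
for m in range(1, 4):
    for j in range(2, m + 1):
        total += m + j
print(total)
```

15

m=2,j=2: total = 0+4 = 4
m=3,j=2: total = 4+5 = 9
m=3,j=3: total = 9+6 = 15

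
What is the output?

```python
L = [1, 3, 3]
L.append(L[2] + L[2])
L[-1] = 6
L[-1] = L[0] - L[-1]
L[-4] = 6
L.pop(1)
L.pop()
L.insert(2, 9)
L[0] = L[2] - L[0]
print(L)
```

append L[2]+L[2] = 3+3 = 6 → [1, 3, 3, 6]
L[-1] = 6 → [1, 3, 3, 6]
L[-1] = L[0]-L[-1] = 1-6 = -5 → [1, 3, 3, -5]
L[-4] = 6 → [6, 3, 3, -5]
pop(1) removes 3 → [6, 3, -5]
pop() removes -5 → [6, 3]
insert 9 at 2 → [6, 3, 9]
L[0] = L[2]-L[0] = 9-6 = 3 → [3, 3, 9]

[3, 3, 9]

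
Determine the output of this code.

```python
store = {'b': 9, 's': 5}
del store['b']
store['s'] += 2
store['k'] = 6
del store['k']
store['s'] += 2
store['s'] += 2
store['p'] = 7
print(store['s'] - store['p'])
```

4

del 'b' → {'s': 5}
store['s'] = 5+2 = 7 → {'s': 7}
store['k'] = 6 → {'s': 7, 'k': 6}
del 'k' → {'s': 7}
store['s'] = 7+2 = 9 → {'s': 9}
store['s'] = 9+2 = 11 → {'s': 11}
store['p'] = 7 → {'s': 11, 'p': 7}
store['s']-store['p'] = 11-7 = 4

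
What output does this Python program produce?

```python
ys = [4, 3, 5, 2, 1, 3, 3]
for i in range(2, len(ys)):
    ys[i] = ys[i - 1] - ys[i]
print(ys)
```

i=2: ys[2] = 3-5 = -2 → [4, 3, -2, 2, 1, 3, 3]
i=3: ys[3] = (-2)-2 = -4 → [4, 3, -2, -4, 1, 3, 3]
i=4: ys[4] = (-4)-1 = -5 → [4, 3, -2, -4, -5, 3, 3]
i=5: ys[5] = (-5)-3 = -8 → [4, 3, -2, -4, -5, -8, 3]
i=6: ys[6] = (-8)-3 = -11 → [4, 3, -2, -4, -5, -8, -11]

[4, 3, -2, -4, -5, -8, -11]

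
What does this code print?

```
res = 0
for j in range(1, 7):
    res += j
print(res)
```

21

j=1: res = 0+1 = 1
j=2: res = 1+2 = 3
j=3: res = 3+3 = 6
j=4: res = 6+4 = 10
j=5: res = 10+5 = 15
j=6: res = 15+6 = 21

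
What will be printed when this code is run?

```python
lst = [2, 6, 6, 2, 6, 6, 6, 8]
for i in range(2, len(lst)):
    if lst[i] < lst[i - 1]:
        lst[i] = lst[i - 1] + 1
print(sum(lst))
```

59

i=2: 6>=6, unchanged → [2, 6, 6, 2, 6, 6, 6, 8]
i=3: 2<6, lst[3] = 6+1 = 7 → [2, 6, 6, 7, 6, 6, 6, 8]
i=4: 6<7, lst[4] = 7+1 = 8 → [2, 6, 6, 7, 8, 6, 6, 8]
i=5: 6<8, lst[5] = 8+1 = 9 → [2, 6, 6, 7, 8, 9, 6, 8]
i=6: 6<9, lst[6] = 9+1 = 10 → [2, 6, 6, 7, 8, 9, 10, 8]
i=7: 8<10, lst[7] = 10+1 = 11 → [2, 6, 6, 7, 8, 9, 10, 11]
sum = 59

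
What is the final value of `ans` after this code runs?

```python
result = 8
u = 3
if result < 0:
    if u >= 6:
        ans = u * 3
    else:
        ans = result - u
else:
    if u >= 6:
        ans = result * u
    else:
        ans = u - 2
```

result=8, u=3
result < 0 is False; u >= 6 is False
→ ans = u - 2 = 1

1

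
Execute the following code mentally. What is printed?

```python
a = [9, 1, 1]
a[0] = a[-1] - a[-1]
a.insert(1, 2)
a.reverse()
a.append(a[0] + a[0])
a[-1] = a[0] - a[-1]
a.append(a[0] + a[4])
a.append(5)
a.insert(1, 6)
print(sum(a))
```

a[0] = a[-1]-a[-1] = 1-1 = 0 → [0, 1, 1]
insert 2 at 1 → [0, 2, 1, 1]
reverse → [1, 1, 2, 0]
append a[0]+a[0] = 1+1 = 2 → [1, 1, 2, 0, 2]
a[-1] = a[0]-a[-1] = 1-2 = -1 → [1, 1, 2, 0, -1]
append a[0]+a[4] = 1+(-1) = 0 → [1, 1, 2, 0, -1, 0]
append 5 → [1, 1, 2, 0, -1, 0, 5]
insert 6 at 1 → [1, 6, 1, 2, 0, -1, 0, 5]
sum = 14

14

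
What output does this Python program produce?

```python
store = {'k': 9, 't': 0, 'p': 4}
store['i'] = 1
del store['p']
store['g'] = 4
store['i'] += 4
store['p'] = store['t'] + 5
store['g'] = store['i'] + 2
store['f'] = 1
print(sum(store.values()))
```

store['i'] = 1 → {'k': 9, 't': 0, 'p': 4, 'i': 1}
del 'p' → {'k': 9, 't': 0, 'i': 1}
store['g'] = 4 → {'k': 9, 't': 0, 'i': 1, 'g': 4}
store['i'] = 1+4 = 5 → {'k': 9, 't': 0, 'i': 5, 'g': 4}
store['p'] = store['t']+5 = 5 → {'k': 9, 't': 0, 'i': 5, 'g': 4, 'p': 5}
store['g'] = store['i']+2 = 7 → {'k': 9, 't': 0, 'i': 5, 'g': 7, 'p': 5}
store['f'] = 1 → {'k': 9, 't': 0, 'i': 5, 'g': 7, 'p': 5, 'f': 1}
sum of values = 27

27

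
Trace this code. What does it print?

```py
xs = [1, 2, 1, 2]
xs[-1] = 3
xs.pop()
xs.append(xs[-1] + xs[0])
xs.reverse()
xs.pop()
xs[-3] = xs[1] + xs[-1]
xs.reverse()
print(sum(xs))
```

xs[-1] = 3 → [1, 2, 1, 3]
pop() removes 3 → [1, 2, 1]
append xs[-1]+xs[0] = 1+1 = 2 → [1, 2, 1, 2]
reverse → [2, 1, 2, 1]
pop() removes 1 → [2, 1, 2]
xs[-3] = xs[1]+xs[-1] = 1+2 = 3 → [3, 1, 2]
reverse → [2, 1, 3]
sum = 6

6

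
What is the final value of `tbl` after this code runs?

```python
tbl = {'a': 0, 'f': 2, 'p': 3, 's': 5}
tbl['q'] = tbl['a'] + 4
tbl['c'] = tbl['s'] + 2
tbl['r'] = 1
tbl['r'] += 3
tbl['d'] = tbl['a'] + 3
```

tbl['q'] = tbl['a']+4 = 4 → {'a': 0, 'f': 2, 'p': 3, 's': 5, 'q': 4}
tbl['c'] = tbl['s']+2 = 7 → {'a': 0, 'f': 2, 'p': 3, 's': 5, 'q': 4, 'c': 7}
tbl['r'] = 1 → {'a': 0, 'f': 2, 'p': 3, 's': 5, 'q': 4, 'c': 7, 'r': 1}
tbl['r'] = 1+3 = 4 → {'a': 0, 'f': 2, 'p': 3, 's': 5, 'q': 4, 'c': 7, 'r': 4}
tbl['d'] = tbl['a']+3 = 3 → {'a': 0, 'f': 2, 'p': 3, 's': 5, 'q': 4, 'c': 7, 'r': 4, 'd': 3}

{'a': 0, 'f': 2, 'p': 3, 's': 5, 'q': 4, 'c': 7, 'r': 4, 'd': 3}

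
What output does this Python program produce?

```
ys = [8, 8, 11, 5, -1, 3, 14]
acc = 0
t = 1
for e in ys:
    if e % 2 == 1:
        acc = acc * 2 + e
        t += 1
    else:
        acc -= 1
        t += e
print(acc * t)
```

e=8: not odd, acc = 0-1 = -1; t=9
e=8: not odd, acc = (-1)-1 = -2; t=17
e=11: odd, acc = (-2)*2+11 = 7; t=18
e=5: odd, acc = 7*2+5 = 19; t=19
e=-1: odd, acc = 19*2+(-1) = 37; t=20
e=3: odd, acc = 37*2+3 = 77; t=21
e=14: not odd, acc = 77-1 = 76; t=35
acc*t = 76*35 = 2660

2660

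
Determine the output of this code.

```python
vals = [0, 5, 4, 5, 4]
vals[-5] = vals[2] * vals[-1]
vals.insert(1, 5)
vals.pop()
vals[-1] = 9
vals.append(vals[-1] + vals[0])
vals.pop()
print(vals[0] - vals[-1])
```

vals[-5] = vals[2]*vals[-1] = 4*4 = 16 → [16, 5, 4, 5, 4]
insert 5 at 1 → [16, 5, 5, 4, 5, 4]
pop() removes 4 → [16, 5, 5, 4, 5]
vals[-1] = 9 → [16, 5, 5, 4, 9]
append vals[-1]+vals[0] = 9+16 = 25 → [16, 5, 5, 4, 9, 25]
pop() removes 25 → [16, 5, 5, 4, 9]
vals[0]-vals[-1] = 16-9 = 7

7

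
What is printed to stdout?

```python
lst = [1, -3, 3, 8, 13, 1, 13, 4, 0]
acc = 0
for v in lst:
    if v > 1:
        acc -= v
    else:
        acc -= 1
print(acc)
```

v=1: not >1, acc = 0-1 = -1
v=-3: not >1, acc = (-1)-1 = -2
v=3: >1, acc = (-2)-3 = -5
v=8: >1, acc = (-5)-8 = -13
v=13: >1, acc = (-13)-13 = -26
v=1: not >1, acc = (-26)-1 = -27
v=13: >1, acc = (-27)-13 = -40
v=4: >1, acc = (-40)-4 = -44
v=0: not >1, acc = (-44)-1 = -45

-45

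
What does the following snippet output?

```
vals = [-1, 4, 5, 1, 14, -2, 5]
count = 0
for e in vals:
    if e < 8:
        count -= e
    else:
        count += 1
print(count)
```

e=-1: <8, count = 0-(-1) = 1
e=4: <8, count = 1-4 = -3
e=5: <8, count = (-3)-5 = -8
e=1: <8, count = (-8)-1 = -9
e=14: not <8, count = (-9)+1 = -8
e=-2: <8, count = (-8)-(-2) = -6
e=5: <8, count = (-6)-5 = -11

-11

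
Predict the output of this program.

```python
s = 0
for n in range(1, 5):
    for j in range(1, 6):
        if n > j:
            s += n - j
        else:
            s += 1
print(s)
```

24

n=1,j=1: not 1>1, s = 0+1 = 1
n=1,j=2: not 1>2, s = 1+1 = 2
n=1,j=3: not 1>3, s = 2+1 = 3
n=1,j=4: not 1>4, s = 3+1 = 4
n=1,j=5: not 1>5, s = 4+1 = 5
n=2,j=1: 2>1, s = 5+1 = 6
n=2,j=2: not 2>2, s = 6+1 = 7
n=2,j=3: not 2>3, s = 7+1 = 8
n=2,j=4: not 2>4, s = 8+1 = 9
n=2,j=5: not 2>5, s = 9+1 = 10
n=3,j=1: 3>1, s = 10+2 = 12
n=3,j=2: 3>2, s = 12+1 = 13
n=3,j=3: not 3>3, s = 13+1 = 14
n=3,j=4: not 3>4, s = 14+1 = 15
n=3,j=5: not 3>5, s = 15+1 = 16
n=4,j=1: 4>1, s = 16+3 = 19
n=4,j=2: 4>2, s = 19+2 = 21
n=4,j=3: 4>3, s = 21+1 = 22
n=4,j=4: not 4>4, s = 22+1 = 23
n=4,j=5: not 4>5, s = 23+1 = 24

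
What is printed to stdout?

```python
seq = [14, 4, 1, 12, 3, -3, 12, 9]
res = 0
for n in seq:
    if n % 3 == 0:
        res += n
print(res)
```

n=14: not %3==0
n=4: not %3==0
n=1: not %3==0
n=12: %3==0, res = 0+12 = 12
n=3: %3==0, res = 12+3 = 15
n=-3: %3==0, res = 15+(-3) = 12
n=12: %3==0, res = 12+12 = 24
n=9: %3==0, res = 24+9 = 33

33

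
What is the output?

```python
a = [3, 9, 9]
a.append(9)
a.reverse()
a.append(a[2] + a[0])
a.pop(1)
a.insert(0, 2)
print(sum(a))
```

41

append 9 → [3, 9, 9, 9]
reverse → [9, 9, 9, 3]
append a[2]+a[0] = 9+9 = 18 → [9, 9, 9, 3, 18]
pop(1) removes 9 → [9, 9, 3, 18]
insert 2 at 0 → [2, 9, 9, 3, 18]
sum = 41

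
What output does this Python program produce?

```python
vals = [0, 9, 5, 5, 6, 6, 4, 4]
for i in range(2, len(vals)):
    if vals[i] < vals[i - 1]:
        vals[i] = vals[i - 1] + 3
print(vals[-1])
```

27

i=2: 5<9, vals[2] = 9+3 = 12 → [0, 9, 12, 5, 6, 6, 4, 4]
i=3: 5<12, vals[3] = 12+3 = 15 → [0, 9, 12, 15, 6, 6, 4, 4]
i=4: 6<15, vals[4] = 15+3 = 18 → [0, 9, 12, 15, 18, 6, 4, 4]
i=5: 6<18, vals[5] = 18+3 = 21 → [0, 9, 12, 15, 18, 21, 4, 4]
i=6: 4<21, vals[6] = 21+3 = 24 → [0, 9, 12, 15, 18, 21, 24, 4]
i=7: 4<24, vals[7] = 24+3 = 27 → [0, 9, 12, 15, 18, 21, 24, 27]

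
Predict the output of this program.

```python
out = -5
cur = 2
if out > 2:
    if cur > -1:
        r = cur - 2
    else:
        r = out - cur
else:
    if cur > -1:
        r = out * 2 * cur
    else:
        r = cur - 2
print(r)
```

-20

out=-5, cur=2
out > 2 is False; cur > -1 is True
→ r = out * 2 * cur = -20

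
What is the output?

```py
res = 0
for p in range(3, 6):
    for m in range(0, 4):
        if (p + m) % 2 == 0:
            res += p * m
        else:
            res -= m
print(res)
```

32

p=3,m=0: odd sum, res = 0-0 = 0
p=3,m=1: even sum, res = 0+3 = 3
p=3,m=2: odd sum, res = 3-2 = 1
p=3,m=3: even sum, res = 1+9 = 10
p=4,m=0: even sum, res = 10+0 = 10
p=4,m=1: odd sum, res = 10-1 = 9
p=4,m=2: even sum, res = 9+8 = 17
p=4,m=3: odd sum, res = 17-3 = 14
p=5,m=0: odd sum, res = 14-0 = 14
p=5,m=1: even sum, res = 14+5 = 19
p=5,m=2: odd sum, res = 19-2 = 17
p=5,m=3: even sum, res = 17+15 = 32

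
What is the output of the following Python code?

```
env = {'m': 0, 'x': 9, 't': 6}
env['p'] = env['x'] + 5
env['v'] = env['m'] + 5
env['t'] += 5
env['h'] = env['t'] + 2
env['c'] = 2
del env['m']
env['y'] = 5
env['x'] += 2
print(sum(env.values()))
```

61

env['p'] = env['x']+5 = 14 → {'m': 0, 'x': 9, 't': 6, 'p': 14}
env['v'] = env['m']+5 = 5 → {'m': 0, 'x': 9, 't': 6, 'p': 14, 'v': 5}
env['t'] = 6+5 = 11 → {'m': 0, 'x': 9, 't': 11, 'p': 14, 'v': 5}
env['h'] = env['t']+2 = 13 → {'m': 0, 'x': 9, 't': 11, 'p': 14, 'v': 5, 'h': 13}
env['c'] = 2 → {'m': 0, 'x': 9, 't': 11, 'p': 14, 'v': 5, 'h': 13, 'c': 2}
del 'm' → {'x': 9, 't': 11, 'p': 14, 'v': 5, 'h': 13, 'c': 2}
env['y'] = 5 → {'x': 9, 't': 11, 'p': 14, 'v': 5, 'h': 13, 'c': 2, 'y': 5}
env['x'] = 9+2 = 11 → {'x': 11, 't': 11, 'p': 14, 'v': 5, 'h': 13, 'c': 2, 'y': 5}
sum of values = 61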